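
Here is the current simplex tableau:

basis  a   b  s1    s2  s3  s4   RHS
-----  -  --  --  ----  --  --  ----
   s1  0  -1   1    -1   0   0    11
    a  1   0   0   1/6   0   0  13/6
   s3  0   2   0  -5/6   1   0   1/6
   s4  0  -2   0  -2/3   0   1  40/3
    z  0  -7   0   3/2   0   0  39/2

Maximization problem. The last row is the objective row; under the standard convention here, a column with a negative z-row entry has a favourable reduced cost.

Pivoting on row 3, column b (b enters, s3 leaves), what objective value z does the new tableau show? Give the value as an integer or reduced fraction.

241/12

Minimum ratio for b: (1/6)/2 = 1/12.
z changes by −(z-row coeff of b)·ratio = −(-7)·(1/12) = 7/12.
New z = 39/2 + (7/12) = 241/12.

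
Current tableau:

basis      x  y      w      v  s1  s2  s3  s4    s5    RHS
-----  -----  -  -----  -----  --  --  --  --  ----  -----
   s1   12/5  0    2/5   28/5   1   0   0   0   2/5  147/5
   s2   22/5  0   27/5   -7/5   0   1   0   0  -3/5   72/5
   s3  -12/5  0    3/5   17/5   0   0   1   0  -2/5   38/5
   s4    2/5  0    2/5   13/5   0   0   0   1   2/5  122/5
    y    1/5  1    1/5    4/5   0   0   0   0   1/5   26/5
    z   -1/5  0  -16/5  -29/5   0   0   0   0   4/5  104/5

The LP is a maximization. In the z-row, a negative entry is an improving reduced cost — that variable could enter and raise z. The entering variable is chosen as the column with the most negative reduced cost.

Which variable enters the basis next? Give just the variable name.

v

Objective-row coefficients: x: -1/5, y: 0, w: -16/5, v: -29/5, s1: 0, s2: 0, s3: 0, s4: 0, s5: 4/5.
The most negative is -29/5 in column v, so v enters.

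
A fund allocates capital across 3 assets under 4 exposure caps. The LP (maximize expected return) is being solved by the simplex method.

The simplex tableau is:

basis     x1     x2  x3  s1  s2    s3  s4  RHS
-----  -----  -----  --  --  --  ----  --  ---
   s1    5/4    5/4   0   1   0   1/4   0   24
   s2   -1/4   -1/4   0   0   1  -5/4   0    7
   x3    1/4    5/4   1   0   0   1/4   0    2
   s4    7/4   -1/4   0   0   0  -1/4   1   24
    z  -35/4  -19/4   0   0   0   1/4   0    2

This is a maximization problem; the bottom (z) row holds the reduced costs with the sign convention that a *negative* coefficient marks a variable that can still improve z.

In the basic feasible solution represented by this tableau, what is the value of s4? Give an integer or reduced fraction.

s4 is basic (row 4); its value is the RHS of that row: 24.

24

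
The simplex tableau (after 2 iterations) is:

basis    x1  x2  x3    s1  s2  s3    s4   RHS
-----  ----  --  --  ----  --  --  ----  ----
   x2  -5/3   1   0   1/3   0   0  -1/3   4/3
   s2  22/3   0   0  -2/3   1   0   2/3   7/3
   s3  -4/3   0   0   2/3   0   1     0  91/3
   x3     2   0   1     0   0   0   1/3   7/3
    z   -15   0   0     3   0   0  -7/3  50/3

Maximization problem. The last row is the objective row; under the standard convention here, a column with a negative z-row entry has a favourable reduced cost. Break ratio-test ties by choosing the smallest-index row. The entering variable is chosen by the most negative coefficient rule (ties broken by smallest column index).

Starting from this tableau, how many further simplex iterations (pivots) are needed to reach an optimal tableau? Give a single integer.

2

pivot: x1 in, s2 out → z = 1415/66
pivot: s4 in, x1 out → z = 149/6
No improving column remains; optimal.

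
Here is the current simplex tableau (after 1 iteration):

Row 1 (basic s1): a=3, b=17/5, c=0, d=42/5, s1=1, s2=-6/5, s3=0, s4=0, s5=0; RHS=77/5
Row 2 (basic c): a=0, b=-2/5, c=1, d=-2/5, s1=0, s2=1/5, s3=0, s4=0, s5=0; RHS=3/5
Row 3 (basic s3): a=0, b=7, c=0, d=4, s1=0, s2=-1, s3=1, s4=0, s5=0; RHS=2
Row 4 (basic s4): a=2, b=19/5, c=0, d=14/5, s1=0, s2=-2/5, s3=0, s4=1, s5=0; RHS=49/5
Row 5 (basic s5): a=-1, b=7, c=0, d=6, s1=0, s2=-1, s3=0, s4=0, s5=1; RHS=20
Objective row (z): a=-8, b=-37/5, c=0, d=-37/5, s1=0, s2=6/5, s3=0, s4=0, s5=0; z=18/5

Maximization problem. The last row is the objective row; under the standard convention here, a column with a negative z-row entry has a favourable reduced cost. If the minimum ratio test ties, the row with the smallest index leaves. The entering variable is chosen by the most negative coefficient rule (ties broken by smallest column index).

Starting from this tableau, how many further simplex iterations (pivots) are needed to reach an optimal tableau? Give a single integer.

2

pivot: a in, s4 out → z = 214/5
pivot: s2 in, c out → z = 44
No improving column remains; optimal.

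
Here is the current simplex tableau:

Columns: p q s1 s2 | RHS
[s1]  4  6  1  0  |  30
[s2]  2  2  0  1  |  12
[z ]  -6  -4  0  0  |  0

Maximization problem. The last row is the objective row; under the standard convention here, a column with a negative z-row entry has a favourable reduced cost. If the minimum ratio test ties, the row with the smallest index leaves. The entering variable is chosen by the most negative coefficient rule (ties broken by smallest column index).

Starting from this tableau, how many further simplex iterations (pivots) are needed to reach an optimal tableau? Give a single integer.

1

pivot: p in, s2 out → z = 36
No improving column remains; optimal.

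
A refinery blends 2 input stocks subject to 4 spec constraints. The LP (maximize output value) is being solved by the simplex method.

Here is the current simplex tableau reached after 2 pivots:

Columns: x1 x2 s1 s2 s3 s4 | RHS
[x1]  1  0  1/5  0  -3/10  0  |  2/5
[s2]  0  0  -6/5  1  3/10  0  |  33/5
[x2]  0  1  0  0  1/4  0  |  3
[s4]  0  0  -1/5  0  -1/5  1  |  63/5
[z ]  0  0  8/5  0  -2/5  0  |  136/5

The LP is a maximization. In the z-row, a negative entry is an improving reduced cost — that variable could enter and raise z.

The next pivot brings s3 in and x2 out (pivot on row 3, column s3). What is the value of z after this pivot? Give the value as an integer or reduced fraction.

Minimum ratio for s3: 3/(1/4) = 12.
z changes by −(z-row coeff of s3)·ratio = −(-2/5)·12 = 24/5.
New z = 136/5 + (24/5) = 32.

32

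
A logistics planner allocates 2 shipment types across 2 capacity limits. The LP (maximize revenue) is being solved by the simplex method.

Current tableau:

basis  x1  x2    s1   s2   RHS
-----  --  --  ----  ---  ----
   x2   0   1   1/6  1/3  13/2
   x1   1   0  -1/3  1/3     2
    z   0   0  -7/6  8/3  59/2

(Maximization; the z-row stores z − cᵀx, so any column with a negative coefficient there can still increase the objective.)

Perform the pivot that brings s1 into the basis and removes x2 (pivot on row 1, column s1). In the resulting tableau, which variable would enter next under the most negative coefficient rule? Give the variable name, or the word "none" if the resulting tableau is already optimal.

none

Pivot element 1/6. New z-row = old z-row − (-7/6)·(row 1/(1/6)).
Updated z-row coefficients: x1: 0, x2: 7, s1: 0, s2: 5.
No coefficient is strictly negative; the tableau after this pivot is optimal.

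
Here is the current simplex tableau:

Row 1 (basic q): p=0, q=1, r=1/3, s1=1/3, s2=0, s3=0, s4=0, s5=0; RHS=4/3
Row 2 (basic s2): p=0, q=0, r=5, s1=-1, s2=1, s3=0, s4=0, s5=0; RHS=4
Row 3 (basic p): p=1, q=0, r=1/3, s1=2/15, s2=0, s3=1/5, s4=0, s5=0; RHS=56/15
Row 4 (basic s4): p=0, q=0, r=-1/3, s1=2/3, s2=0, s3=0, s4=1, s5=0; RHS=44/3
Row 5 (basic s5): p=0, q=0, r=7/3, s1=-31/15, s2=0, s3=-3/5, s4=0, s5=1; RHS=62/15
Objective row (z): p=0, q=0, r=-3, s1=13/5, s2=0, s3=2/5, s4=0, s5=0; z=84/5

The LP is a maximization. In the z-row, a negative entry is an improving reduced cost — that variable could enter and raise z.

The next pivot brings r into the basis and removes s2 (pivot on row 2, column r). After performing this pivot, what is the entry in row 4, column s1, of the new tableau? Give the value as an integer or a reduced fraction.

3/5

Pivot element is row 2, column r: 5.
Normalize row 2: new (row 2, s1) = (-1)/5 = -1/5.
row 4 ← row 4 − (-1/3)·(new row 2): 2/3 − (-1/3)·(-1/5) = 3/5.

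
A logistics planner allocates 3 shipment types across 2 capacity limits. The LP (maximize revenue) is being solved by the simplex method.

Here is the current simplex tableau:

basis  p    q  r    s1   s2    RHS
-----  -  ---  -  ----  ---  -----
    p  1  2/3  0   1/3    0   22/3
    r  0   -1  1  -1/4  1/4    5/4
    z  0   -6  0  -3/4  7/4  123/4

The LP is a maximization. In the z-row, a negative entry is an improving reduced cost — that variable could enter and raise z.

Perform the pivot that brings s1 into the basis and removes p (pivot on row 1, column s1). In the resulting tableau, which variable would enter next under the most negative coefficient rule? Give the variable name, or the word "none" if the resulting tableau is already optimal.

Pivot element 1/3. New z-row = old z-row − (-3/4)·(row 1/(1/3)).
Updated z-row coefficients: p: 9/4, q: -9/2, r: 0, s1: 0, s2: 7/4.
The most negative is -9/2 in column q, so q would enter next.

q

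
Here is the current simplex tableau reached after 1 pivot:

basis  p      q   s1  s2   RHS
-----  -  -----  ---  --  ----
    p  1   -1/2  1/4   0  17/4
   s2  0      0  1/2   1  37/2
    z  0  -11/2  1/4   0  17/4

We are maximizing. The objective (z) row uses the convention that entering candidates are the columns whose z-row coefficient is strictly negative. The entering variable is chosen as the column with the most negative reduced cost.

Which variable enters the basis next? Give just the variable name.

Objective-row coefficients: p: 0, q: -11/2, s1: 1/4, s2: 0.
The most negative is -11/2 in column q, so q enters.

q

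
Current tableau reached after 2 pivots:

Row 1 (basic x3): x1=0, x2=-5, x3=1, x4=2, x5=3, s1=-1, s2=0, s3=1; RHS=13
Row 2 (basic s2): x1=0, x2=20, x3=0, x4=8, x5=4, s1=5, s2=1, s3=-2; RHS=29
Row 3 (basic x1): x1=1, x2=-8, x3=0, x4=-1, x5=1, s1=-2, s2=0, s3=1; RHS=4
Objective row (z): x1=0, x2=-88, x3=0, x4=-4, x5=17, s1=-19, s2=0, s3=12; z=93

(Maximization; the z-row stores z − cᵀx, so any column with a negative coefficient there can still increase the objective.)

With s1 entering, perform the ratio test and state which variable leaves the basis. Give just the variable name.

s2

Ratios: row 1 (x3): entry -1 ≤ 0, skip; row 2 (s2): 29/5 = 29/5; row 3 (x1): entry -2 ≤ 0, skip.
Minimum ratio 29/5 is in the s2 row, so s2 leaves.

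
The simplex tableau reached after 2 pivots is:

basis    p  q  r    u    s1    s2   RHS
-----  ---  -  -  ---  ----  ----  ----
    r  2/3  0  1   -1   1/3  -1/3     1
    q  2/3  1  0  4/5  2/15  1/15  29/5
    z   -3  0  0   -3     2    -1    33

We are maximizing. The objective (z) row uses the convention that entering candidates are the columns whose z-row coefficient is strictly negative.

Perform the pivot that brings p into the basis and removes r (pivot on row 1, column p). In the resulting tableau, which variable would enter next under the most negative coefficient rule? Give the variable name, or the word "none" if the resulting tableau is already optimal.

u

Pivot element 2/3. New z-row = old z-row − (-3)·(row 1/(2/3)).
Updated z-row coefficients: p: 0, q: 0, r: 9/2, u: -15/2, s1: 7/2, s2: -5/2.
The most negative is -15/2 in column u, so u would enter next.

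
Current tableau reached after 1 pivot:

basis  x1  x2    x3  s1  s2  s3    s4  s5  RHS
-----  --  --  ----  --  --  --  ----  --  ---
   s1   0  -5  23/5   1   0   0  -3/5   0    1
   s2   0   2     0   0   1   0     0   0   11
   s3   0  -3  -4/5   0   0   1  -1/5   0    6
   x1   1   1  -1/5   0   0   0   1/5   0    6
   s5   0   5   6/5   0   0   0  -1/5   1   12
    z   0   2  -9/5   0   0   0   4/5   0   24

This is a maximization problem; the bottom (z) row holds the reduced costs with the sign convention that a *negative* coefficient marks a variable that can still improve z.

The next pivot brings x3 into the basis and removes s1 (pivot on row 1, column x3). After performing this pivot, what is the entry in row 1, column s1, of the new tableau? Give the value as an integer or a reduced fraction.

Pivot element is row 1, column x3: 23/5.
Normalize row 1: new (row 1, s1) = 1/(23/5) = 5/23.
Row 1 is the pivot row, so the entry is 5/23.

5/23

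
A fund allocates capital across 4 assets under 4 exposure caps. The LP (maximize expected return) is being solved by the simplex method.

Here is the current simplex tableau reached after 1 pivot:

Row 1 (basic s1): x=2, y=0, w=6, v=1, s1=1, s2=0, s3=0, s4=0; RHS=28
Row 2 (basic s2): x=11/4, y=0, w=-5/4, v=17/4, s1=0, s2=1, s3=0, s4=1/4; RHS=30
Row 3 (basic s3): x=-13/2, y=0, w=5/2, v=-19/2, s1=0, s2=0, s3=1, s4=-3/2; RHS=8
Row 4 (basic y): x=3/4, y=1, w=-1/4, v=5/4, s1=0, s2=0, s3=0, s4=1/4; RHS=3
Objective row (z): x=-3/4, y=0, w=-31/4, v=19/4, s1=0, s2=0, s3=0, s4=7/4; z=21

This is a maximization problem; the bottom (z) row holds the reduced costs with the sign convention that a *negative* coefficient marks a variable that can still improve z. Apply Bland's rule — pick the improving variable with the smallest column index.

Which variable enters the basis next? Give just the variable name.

x

Objective-row coefficients: x: -3/4, y: 0, w: -31/4, v: 19/4, s1: 0, s2: 0, s3: 0, s4: 7/4.
Improving columns: x, w. Bland's rule picks the smallest column index → x.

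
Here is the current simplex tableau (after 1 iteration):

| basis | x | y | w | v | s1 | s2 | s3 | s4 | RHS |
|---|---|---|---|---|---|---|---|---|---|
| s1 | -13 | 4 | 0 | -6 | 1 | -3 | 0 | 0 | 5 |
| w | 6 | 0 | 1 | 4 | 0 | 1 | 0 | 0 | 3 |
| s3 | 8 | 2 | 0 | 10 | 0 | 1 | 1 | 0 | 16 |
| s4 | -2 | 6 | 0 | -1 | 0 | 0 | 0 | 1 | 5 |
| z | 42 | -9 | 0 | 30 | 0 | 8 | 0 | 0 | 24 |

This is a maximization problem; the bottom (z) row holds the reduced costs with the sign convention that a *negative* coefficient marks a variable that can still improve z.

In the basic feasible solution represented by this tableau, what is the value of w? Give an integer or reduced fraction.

w is basic (row 2); its value is the RHS of that row: 3.

3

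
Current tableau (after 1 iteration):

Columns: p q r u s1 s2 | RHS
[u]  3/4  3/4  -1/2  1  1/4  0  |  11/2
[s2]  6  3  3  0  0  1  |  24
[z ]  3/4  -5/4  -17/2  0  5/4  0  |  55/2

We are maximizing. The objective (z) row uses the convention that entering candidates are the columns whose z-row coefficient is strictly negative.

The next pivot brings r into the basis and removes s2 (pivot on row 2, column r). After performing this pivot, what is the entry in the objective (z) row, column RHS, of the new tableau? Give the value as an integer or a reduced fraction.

Pivot element is row 2, column r: 3.
Normalize row 2: new (row 2, RHS) = 24/3 = 8.
z-row ← z-row − (-17/2)·(new row 2): 55/2 − (-17/2)·8 = 191/2.

191/2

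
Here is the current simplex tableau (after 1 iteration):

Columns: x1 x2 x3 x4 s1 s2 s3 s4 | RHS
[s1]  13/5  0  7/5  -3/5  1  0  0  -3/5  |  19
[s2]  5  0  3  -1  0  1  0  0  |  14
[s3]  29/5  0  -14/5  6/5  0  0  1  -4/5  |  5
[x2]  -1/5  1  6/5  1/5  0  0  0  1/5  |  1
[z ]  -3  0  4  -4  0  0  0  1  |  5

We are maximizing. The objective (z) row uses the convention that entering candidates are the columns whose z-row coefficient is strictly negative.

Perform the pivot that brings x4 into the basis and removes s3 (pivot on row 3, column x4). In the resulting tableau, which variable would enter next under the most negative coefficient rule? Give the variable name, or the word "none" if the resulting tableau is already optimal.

Pivot element 6/5. New z-row = old z-row − (-4)·(row 3/(6/5)).
Updated z-row coefficients: x1: 49/3, x2: 0, x3: -16/3, x4: 0, s1: 0, s2: 0, s3: 10/3, s4: -5/3.
The most negative is -16/3 in column x3, so x3 would enter next.

x3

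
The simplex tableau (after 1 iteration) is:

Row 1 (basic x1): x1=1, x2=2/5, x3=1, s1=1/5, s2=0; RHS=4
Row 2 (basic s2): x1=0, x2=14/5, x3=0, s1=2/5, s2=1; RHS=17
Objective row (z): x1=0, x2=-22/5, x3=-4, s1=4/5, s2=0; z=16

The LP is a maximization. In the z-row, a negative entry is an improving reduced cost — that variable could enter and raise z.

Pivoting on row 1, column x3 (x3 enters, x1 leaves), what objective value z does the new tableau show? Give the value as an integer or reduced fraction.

Minimum ratio for x3: 4/1 = 4.
z changes by −(z-row coeff of x3)·ratio = −(-4)·4 = 16.
New z = 16 + 16 = 32.

32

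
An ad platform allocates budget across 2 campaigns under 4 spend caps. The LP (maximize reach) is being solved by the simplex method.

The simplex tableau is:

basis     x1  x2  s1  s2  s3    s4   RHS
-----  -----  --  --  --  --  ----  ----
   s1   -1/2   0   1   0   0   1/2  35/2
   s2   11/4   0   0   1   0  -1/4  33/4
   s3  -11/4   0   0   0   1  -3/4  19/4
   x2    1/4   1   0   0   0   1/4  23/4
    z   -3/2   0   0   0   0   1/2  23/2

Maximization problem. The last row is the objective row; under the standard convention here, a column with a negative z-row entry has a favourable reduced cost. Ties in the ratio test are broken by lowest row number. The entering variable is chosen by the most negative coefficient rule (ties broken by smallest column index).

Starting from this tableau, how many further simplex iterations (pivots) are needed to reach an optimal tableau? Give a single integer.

1

pivot: x1 in, s2 out → z = 16
No improving column remains; optimal.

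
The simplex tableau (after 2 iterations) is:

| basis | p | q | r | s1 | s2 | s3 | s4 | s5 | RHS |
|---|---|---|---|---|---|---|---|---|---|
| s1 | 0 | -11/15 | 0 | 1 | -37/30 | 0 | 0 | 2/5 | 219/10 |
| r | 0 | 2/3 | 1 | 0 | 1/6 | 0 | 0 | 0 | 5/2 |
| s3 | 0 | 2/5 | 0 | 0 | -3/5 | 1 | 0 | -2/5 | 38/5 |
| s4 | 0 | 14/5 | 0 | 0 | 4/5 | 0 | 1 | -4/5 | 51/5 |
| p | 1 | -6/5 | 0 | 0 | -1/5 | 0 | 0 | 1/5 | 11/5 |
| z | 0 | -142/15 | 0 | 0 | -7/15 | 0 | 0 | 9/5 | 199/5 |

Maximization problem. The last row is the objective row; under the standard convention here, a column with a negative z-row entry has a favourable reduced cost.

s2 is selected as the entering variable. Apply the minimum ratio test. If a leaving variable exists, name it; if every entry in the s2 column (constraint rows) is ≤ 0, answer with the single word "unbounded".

s4

Ratios: row 1 (s1): entry -37/30 ≤ 0, skip; row 2 (r): (5/2)/(1/6) = 15; row 3 (s3): entry -3/5 ≤ 0, skip; row 4 (s4): (51/5)/(4/5) = 51/4; row 5 (p): entry -1/5 ≤ 0, skip.
Minimum ratio is in the s4 row, so s4 leaves.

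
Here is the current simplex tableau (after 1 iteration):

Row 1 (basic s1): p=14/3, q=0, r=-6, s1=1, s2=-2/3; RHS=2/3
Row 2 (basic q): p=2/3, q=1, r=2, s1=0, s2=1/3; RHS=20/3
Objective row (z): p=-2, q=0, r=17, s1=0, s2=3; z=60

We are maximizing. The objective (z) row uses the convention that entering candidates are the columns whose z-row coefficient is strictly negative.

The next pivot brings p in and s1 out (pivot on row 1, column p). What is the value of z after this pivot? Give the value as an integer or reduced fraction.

Minimum ratio for p: (2/3)/(14/3) = 1/7.
z changes by −(z-row coeff of p)·ratio = −(-2)·(1/7) = 2/7.
New z = 60 + (2/7) = 422/7.

422/7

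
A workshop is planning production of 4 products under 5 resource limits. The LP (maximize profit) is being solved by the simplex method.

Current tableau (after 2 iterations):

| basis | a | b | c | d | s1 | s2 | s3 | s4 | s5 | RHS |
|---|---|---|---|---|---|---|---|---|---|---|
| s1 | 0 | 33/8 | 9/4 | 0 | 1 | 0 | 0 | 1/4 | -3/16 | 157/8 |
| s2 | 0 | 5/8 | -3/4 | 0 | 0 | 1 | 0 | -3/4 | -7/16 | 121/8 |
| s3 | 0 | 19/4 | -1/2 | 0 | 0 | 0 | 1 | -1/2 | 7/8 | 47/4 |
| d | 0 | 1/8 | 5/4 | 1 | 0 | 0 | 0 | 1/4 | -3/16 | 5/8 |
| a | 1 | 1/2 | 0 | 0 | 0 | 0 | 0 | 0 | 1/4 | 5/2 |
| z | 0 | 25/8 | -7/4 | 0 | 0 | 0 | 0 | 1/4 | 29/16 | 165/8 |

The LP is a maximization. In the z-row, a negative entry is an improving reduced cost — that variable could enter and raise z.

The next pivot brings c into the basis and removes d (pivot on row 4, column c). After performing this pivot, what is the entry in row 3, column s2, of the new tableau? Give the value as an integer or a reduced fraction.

Pivot element is row 4, column c: 5/4.
Normalize row 4: new (row 4, s2) = 0/(5/4) = 0.
row 3 ← row 3 − (-1/2)·(new row 4): 0 − (-1/2)·0 = 0.

0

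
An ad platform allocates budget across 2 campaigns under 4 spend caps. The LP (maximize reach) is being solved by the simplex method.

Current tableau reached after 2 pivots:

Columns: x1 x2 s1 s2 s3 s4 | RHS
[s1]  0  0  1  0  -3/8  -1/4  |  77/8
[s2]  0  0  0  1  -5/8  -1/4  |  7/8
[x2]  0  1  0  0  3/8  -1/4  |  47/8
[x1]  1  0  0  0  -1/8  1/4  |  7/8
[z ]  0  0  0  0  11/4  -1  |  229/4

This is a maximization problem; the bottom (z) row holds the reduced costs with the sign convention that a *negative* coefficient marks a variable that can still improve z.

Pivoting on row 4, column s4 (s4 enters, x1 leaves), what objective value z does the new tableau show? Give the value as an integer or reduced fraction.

243/4

Minimum ratio for s4: (7/8)/(1/4) = 7/2.
z changes by −(z-row coeff of s4)·ratio = −(-1)·(7/2) = 7/2.
New z = 229/4 + (7/2) = 243/4.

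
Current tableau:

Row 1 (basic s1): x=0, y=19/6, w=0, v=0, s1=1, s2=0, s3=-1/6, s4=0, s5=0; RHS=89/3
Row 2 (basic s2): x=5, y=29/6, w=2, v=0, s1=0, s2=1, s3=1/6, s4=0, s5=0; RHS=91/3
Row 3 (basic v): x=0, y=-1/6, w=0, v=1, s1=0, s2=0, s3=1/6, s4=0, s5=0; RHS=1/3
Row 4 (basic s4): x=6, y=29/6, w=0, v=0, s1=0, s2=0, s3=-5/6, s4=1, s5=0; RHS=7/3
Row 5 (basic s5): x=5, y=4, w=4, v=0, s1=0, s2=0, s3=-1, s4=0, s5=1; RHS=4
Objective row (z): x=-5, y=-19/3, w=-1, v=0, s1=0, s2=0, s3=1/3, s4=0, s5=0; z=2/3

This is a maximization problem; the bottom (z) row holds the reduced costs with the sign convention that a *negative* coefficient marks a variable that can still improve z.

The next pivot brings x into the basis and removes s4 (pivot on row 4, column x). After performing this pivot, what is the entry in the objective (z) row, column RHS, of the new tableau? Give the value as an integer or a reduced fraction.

Pivot element is row 4, column x: 6.
Normalize row 4: new (row 4, RHS) = (7/3)/6 = 7/18.
z-row ← z-row − (-5)·(new row 4): 2/3 − (-5)·(7/18) = 47/18.

47/18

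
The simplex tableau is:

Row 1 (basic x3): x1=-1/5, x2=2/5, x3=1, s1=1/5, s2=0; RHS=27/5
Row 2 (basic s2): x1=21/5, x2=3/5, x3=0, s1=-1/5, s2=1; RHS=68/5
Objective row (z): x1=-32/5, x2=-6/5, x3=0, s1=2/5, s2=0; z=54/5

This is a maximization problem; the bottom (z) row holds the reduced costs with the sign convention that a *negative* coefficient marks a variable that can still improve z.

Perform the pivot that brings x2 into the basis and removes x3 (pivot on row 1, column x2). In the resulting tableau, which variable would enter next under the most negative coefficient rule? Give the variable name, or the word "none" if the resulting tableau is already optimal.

Pivot element 2/5. New z-row = old z-row − (-6/5)·(row 1/(2/5)).
Updated z-row coefficients: x1: -7, x2: 0, x3: 3, s1: 1, s2: 0.
The most negative is -7 in column x1, so x1 would enter next.

x1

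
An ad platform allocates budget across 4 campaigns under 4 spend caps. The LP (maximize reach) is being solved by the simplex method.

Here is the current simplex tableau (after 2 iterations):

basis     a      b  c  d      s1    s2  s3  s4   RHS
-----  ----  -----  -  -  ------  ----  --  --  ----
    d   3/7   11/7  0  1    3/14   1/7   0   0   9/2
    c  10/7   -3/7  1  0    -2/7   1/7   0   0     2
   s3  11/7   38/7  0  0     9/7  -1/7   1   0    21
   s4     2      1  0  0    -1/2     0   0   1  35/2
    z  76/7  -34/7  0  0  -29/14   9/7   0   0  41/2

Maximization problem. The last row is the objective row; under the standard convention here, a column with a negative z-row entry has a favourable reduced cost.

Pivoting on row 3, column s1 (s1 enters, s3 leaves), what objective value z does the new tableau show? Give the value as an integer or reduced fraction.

163/3

Minimum ratio for s1: 21/(9/7) = 49/3.
z changes by −(z-row coeff of s1)·ratio = −(-29/14)·(49/3) = 203/6.
New z = 41/2 + (203/6) = 163/3.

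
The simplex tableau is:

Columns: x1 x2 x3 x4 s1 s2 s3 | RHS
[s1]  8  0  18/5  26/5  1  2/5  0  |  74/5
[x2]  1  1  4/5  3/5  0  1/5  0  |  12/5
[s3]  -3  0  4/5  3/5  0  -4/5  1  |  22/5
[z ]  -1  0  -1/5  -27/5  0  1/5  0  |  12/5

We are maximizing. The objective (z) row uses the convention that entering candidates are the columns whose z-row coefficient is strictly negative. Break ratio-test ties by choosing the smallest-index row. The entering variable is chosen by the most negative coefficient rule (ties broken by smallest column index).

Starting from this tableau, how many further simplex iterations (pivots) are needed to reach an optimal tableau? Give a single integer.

pivot: x4 in, s1 out → z = 231/13
No improving column remains; optimal.

1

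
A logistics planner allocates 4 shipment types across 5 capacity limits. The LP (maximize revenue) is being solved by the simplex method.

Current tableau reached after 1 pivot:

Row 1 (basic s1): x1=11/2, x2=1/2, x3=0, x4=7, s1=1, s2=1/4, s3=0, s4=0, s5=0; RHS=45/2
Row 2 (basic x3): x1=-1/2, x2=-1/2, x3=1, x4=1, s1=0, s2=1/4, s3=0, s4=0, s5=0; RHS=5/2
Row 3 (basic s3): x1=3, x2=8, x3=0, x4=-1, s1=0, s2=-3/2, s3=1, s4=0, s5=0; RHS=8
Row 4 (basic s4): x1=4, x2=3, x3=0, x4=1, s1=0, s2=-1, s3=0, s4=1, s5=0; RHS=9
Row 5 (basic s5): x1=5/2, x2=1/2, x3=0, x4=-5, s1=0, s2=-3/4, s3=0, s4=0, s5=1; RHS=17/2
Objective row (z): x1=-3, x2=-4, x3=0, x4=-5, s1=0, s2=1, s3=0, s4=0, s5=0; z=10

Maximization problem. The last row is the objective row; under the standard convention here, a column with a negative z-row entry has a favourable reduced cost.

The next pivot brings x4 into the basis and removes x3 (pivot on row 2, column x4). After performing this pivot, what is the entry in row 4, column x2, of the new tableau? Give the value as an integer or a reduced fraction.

Pivot element is row 2, column x4: 1.
Normalize row 2: new (row 2, x2) = (-1/2)/1 = -1/2.
row 4 ← row 4 − 1·(new row 2): 3 − 1·(-1/2) = 7/2.

7/2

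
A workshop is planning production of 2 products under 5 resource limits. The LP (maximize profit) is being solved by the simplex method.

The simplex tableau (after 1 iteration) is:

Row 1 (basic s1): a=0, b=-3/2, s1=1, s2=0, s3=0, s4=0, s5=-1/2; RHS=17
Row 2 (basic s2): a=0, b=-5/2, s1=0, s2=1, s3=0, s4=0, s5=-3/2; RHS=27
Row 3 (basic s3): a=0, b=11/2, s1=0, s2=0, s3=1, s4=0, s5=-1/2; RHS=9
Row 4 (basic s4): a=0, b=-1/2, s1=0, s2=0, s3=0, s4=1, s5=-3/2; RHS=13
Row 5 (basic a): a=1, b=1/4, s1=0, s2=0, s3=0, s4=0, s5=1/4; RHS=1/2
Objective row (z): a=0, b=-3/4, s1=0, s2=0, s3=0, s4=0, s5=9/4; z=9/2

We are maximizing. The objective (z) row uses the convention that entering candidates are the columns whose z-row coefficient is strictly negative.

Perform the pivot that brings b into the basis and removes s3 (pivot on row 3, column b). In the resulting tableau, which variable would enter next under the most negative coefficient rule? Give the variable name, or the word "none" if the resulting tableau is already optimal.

Pivot element 11/2. New z-row = old z-row − (-3/4)·(row 3/(11/2)).
Updated z-row coefficients: a: 0, b: 0, s1: 0, s2: 0, s3: 3/22, s4: 0, s5: 24/11.
No coefficient is strictly negative; the tableau after this pivot is optimal.

none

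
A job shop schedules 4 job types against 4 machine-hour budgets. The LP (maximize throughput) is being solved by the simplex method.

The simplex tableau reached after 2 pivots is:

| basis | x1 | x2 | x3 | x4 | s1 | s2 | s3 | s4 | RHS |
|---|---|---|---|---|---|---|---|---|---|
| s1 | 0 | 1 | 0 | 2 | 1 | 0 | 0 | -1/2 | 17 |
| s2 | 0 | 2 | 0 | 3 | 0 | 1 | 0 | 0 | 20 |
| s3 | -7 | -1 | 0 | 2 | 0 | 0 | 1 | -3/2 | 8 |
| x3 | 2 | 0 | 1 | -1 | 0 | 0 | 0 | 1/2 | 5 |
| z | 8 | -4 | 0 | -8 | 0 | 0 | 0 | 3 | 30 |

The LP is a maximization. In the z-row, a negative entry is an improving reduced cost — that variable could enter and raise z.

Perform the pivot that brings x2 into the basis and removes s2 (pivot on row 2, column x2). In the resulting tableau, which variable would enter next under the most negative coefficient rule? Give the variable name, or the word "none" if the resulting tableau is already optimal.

x4

Pivot element 2. New z-row = old z-row − (-4)·(row 2/2).
Updated z-row coefficients: x1: 8, x2: 0, x3: 0, x4: -2, s1: 0, s2: 2, s3: 0, s4: 3.
The most negative is -2 in column x4, so x4 would enter next.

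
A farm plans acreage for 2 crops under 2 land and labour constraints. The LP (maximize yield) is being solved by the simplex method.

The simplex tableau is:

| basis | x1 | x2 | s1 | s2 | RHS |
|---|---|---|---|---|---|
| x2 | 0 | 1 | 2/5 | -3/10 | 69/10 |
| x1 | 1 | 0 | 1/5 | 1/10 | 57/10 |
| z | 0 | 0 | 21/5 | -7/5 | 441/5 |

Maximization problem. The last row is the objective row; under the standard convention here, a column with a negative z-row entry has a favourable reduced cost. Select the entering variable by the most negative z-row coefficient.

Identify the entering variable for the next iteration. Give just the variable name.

s2

Objective-row coefficients: x1: 0, x2: 0, s1: 21/5, s2: -7/5.
The most negative is -7/5 in column s2, so s2 enters.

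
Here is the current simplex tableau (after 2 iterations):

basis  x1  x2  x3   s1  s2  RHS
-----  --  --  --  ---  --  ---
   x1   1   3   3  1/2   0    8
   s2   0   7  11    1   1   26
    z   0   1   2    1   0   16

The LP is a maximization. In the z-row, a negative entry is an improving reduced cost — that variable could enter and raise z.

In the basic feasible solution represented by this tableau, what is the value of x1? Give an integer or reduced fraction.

8

x1 is basic (row 1); its value is the RHS of that row: 8.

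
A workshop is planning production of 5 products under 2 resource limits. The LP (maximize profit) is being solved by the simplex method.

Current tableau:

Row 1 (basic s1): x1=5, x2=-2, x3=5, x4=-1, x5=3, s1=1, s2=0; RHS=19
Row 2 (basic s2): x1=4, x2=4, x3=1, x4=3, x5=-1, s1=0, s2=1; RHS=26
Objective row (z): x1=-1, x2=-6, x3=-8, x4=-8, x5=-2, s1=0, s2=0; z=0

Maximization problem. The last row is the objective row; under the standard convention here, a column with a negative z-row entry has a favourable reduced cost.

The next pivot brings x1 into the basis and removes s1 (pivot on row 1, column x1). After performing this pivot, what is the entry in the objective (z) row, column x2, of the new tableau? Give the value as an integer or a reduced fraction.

-32/5

Pivot element is row 1, column x1: 5.
Normalize row 1: new (row 1, x2) = (-2)/5 = -2/5.
z-row ← z-row − (-1)·(new row 1): -6 − (-1)·(-2/5) = -32/5.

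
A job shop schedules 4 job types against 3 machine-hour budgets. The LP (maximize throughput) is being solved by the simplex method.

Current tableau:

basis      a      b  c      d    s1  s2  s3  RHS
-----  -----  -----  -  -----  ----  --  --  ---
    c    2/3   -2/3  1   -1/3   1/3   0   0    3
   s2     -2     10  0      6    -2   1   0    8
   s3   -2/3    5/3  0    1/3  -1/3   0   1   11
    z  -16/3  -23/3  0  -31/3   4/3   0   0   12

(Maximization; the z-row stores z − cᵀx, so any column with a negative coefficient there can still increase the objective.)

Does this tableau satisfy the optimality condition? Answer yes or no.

Column a has objective-row coefficient -16/3, which is negative; an improving pivot exists, so not yet optimal.

no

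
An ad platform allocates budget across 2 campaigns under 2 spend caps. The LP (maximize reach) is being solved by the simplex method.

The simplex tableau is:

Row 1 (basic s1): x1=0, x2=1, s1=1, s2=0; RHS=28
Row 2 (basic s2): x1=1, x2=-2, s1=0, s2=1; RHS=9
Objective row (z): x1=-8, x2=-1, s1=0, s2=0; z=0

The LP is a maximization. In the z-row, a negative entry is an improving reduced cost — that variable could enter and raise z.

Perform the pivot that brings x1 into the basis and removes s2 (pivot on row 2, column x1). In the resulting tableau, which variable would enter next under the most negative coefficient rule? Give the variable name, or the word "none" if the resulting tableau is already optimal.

x2

Pivot element 1. New z-row = old z-row − (-8)·(row 2/1).
Updated z-row coefficients: x1: 0, x2: -17, s1: 0, s2: 8.
The most negative is -17 in column x2, so x2 would enter next.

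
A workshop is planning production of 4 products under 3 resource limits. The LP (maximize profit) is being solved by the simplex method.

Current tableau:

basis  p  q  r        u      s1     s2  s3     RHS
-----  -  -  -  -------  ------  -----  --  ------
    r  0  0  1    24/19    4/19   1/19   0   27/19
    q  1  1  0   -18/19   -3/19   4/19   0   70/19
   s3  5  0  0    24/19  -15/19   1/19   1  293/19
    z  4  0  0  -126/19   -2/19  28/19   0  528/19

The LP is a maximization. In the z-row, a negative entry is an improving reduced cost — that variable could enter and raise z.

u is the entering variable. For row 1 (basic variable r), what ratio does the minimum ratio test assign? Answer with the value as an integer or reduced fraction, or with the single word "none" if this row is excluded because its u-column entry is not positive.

9/8

Ratio = RHS / (u entry) = (27/19) / (24/19) = 9/8.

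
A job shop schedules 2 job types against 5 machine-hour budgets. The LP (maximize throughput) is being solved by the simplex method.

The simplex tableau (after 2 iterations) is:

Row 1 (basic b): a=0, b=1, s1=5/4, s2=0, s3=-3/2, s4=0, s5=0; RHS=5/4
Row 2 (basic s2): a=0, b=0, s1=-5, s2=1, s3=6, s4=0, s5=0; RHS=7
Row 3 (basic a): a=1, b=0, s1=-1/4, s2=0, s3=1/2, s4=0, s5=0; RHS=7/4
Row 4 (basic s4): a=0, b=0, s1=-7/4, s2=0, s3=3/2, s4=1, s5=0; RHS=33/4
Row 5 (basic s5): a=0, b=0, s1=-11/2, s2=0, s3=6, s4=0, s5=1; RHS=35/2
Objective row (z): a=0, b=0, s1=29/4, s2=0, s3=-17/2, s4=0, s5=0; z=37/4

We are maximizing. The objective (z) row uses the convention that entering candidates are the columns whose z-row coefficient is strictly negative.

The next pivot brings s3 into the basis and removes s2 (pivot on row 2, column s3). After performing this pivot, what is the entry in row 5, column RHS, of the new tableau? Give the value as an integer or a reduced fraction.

21/2

Pivot element is row 2, column s3: 6.
Normalize row 2: new (row 2, RHS) = 7/6 = 7/6.
row 5 ← row 5 − 6·(new row 2): 35/2 − 6·(7/6) = 21/2.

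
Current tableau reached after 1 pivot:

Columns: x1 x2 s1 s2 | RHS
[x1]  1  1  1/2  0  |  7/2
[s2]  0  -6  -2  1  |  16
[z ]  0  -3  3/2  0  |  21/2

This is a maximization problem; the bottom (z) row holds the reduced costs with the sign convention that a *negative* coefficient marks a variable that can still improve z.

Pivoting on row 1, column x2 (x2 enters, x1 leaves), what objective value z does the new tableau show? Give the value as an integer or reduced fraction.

21

Minimum ratio for x2: (7/2)/1 = 7/2.
z changes by −(z-row coeff of x2)·ratio = −(-3)·(7/2) = 21/2.
New z = 21/2 + (21/2) = 21.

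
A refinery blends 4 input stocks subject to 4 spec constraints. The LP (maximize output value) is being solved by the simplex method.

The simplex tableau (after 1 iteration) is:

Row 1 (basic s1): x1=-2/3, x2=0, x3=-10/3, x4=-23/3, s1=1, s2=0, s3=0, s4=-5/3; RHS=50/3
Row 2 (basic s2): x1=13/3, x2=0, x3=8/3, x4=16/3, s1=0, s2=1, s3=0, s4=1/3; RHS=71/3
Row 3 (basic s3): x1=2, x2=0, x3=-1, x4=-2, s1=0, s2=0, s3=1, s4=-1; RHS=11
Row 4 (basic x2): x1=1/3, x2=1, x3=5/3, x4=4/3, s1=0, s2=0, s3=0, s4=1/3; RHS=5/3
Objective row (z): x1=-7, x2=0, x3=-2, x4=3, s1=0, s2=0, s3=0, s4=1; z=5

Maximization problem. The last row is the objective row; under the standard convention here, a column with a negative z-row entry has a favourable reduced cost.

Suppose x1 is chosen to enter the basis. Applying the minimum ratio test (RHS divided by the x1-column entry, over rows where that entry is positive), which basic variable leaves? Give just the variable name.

x2

Ratios: row 1 (s1): entry -2/3 ≤ 0, skip; row 2 (s2): (71/3)/(13/3) = 71/13; row 3 (s3): 11/2 = 11/2; row 4 (x2): (5/3)/(1/3) = 5.
Minimum ratio 5 is in the x2 row, so x2 leaves.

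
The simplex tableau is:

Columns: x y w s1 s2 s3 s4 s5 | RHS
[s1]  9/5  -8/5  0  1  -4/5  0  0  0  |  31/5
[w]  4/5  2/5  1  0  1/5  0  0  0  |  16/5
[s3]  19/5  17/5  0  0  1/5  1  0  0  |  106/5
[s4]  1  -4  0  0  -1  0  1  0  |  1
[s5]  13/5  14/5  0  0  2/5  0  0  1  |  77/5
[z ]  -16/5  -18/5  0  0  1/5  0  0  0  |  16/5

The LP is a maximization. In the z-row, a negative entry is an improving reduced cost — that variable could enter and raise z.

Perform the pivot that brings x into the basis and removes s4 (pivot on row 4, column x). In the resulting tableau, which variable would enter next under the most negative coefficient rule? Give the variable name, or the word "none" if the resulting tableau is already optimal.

Pivot element 1. New z-row = old z-row − (-16/5)·(row 4/1).
Updated z-row coefficients: x: 0, y: -82/5, w: 0, s1: 0, s2: -3, s3: 0, s4: 16/5, s5: 0.
The most negative is -82/5 in column y, so y would enter next.

y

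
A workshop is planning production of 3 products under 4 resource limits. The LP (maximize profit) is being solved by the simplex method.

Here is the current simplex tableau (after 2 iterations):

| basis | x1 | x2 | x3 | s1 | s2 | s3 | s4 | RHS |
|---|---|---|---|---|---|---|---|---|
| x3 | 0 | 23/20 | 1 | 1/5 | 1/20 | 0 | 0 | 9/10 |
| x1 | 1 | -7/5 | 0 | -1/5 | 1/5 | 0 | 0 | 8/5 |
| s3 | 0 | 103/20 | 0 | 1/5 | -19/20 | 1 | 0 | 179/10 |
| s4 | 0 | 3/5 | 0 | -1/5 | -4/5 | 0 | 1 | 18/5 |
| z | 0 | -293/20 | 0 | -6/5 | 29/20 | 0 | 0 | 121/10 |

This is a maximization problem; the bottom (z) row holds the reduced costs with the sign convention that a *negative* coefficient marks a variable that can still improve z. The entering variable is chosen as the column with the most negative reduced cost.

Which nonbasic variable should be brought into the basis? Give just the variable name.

Objective-row coefficients: x1: 0, x2: -293/20, x3: 0, s1: -6/5, s2: 29/20, s3: 0, s4: 0.
The most negative is -293/20 in column x2, so x2 enters.

x2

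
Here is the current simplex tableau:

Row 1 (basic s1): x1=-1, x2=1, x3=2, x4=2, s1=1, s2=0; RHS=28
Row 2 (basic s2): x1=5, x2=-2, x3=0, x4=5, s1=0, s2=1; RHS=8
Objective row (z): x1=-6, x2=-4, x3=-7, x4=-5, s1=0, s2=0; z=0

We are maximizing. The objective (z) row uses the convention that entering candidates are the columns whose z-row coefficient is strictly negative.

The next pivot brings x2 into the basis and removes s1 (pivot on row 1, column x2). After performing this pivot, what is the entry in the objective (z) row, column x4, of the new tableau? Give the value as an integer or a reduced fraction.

Pivot element is row 1, column x2: 1.
Normalize row 1: new (row 1, x4) = 2/1 = 2.
z-row ← z-row − (-4)·(new row 1): -5 − (-4)·2 = 3.

3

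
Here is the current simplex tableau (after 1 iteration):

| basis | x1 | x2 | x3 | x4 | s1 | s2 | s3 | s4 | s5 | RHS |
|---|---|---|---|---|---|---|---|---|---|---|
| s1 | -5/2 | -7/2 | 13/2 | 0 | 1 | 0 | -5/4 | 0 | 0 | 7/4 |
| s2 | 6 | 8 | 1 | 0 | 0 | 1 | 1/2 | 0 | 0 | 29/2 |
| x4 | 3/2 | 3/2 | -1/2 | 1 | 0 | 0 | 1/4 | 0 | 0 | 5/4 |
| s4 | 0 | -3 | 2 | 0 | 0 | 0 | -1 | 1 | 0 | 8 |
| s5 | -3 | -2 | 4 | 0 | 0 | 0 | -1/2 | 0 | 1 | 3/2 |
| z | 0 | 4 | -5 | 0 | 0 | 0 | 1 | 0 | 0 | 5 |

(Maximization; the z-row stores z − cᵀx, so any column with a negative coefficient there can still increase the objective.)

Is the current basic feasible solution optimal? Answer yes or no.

no

Column x3 has objective-row coefficient -5, which is negative; an improving pivot exists, so not yet optimal.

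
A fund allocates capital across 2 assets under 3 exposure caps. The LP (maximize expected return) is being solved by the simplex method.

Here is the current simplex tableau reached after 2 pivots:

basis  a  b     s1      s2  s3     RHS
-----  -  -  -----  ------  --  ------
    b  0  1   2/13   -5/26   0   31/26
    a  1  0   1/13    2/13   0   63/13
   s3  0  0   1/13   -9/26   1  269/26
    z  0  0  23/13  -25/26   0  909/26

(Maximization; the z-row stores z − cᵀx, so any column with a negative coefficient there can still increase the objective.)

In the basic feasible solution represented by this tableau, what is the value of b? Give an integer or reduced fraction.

b is basic (row 1); its value is the RHS of that row: 31/26.

31/26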